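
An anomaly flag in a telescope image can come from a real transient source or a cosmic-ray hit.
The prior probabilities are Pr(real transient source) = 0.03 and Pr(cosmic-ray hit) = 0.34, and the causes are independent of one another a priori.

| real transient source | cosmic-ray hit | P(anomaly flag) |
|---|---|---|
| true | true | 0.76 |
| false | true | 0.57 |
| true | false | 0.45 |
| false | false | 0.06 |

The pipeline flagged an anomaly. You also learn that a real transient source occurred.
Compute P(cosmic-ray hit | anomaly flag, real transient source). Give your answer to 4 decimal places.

Weight on cosmic-ray hit=true, given the evidence: 0.76*0.34 = 0.258400
The normalizing constant is 0.45*0.66 + 0.76*0.34 = 0.555400
P(cosmic-ray hit | anomaly flag, real transient source) = 0.258400/0.555400 ≈ 0.4653

P(cosmic-ray hit | anomaly flag, real transient source) ≈ 0.4653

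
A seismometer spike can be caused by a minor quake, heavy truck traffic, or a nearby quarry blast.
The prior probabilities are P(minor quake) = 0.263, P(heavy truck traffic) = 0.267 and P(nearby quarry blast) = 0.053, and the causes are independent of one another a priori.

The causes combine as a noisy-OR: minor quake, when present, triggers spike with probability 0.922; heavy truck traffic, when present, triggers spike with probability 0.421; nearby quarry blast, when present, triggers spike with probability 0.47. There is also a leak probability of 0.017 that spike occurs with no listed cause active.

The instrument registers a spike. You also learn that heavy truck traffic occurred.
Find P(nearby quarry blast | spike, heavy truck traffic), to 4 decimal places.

P(nearby quarry blast | spike, heavy truck traffic) ≈ 0.0705

Under noisy-OR, P(spike | causes) = 1 − (1−0.017)·∏(1−qᵢ) over the active causes.
Weight on nearby quarry blast=true, given the evidence: 0.027278 + 0.013611 = 0.040889
Normalizer over all consistent configurations: 0.430843·0.737·0.947 + 0.698347·0.737·0.053 + 0.955606·0.263·0.947 + 0.976471·0.263·0.053 = 0.579595
Posterior = 0.040889 / 0.579595 ≈ 0.0705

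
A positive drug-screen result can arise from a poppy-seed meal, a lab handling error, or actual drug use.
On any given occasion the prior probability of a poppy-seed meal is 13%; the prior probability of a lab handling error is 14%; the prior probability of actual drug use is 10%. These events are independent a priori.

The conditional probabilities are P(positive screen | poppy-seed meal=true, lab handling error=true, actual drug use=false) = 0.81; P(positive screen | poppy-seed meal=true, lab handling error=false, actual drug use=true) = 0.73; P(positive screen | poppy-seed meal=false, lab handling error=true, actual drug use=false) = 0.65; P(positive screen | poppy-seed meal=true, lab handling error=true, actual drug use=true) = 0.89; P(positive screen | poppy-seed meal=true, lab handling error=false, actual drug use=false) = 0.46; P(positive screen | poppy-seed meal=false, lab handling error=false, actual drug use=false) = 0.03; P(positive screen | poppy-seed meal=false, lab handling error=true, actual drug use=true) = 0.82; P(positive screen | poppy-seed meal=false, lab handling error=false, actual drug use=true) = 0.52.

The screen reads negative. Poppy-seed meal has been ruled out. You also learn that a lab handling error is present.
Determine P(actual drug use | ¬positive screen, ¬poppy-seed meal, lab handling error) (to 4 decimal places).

P(actual drug use | ¬positive screen, ¬poppy-seed meal, lab handling error) ≈ 0.0541

Numerator (weight on configurations with actual drug use): 0.18×0.1 = 0.018000
The normalizing constant is 0.35×0.9 + 0.18×0.1 = 0.333000
P(actual drug use | ¬positive screen, ¬poppy-seed meal, lab handling error) = 0.018000/0.333000 ≈ 0.0541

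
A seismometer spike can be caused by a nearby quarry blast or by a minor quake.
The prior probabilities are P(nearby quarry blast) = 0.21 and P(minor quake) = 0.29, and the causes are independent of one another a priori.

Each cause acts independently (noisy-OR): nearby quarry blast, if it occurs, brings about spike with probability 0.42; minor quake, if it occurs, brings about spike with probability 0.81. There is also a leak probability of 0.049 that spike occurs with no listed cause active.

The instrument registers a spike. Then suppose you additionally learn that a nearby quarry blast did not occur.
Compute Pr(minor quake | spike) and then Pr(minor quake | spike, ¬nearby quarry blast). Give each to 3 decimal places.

Pr(minor quake | spike) ≈ 0.720; Pr(minor quake | spike, ¬nearby quarry blast) ≈ 0.872

Under noisy-OR, P(spike | causes) = 1 − (1−0.049)·∏(1−qᵢ) over the active causes.
Enumerate the 4 (nearby quarry blast, minor quake) configurations and weight by the priors:
  P(spike) = 0.049×0.79×0.71 + 0.81931×0.79×0.29 + 0.44842×0.21×0.71 + 0.8952×0.21×0.29
        = 0.027484 + 0.187704 + 0.066859 + 0.054518 = 0.336565
Configurations with minor quake contribute 0.242222, so
  P(minor quake | spike) = 0.242222 / 0.336565 ≈ 0.720

Now condition on the additional information:
For the numerator, keep only minor quake=true terms: 0.81931×0.29 = 0.237600
The normalizing constant is 0.049×0.71 + 0.81931×0.29 = 0.272390
Posterior = 0.237600 / 0.272390 ≈ 0.872
With nearby quarry blast excluded, minor quake must carry more of the explanatory weight for the spike.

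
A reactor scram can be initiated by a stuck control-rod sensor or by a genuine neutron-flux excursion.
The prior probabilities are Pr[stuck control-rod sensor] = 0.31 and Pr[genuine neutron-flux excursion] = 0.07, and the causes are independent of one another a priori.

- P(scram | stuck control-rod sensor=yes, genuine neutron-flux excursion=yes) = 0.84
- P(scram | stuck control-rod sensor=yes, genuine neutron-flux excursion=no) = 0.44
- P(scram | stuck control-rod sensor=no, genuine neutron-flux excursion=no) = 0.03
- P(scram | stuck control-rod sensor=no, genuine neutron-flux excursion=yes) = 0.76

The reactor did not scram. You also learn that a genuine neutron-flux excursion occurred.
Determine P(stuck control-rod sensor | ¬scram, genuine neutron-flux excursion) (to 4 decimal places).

Enumerate both values of stuck control-rod sensor and weight by the priors:
  P(¬scram | genuine neutron-flux excursion) = 0.24×0.69 + 0.16×0.31
        = 0.165600 + 0.049600 = 0.215200
Keeping only the stuck control-rod sensor-present terms gives 0.049600, so
  P(stuck control-rod sensor | ¬scram, genuine neutron-flux excursion) = 0.049600 / 0.215200 ≈ 0.2305

P(stuck control-rod sensor | ¬scram, genuine neutron-flux excursion) ≈ 0.2305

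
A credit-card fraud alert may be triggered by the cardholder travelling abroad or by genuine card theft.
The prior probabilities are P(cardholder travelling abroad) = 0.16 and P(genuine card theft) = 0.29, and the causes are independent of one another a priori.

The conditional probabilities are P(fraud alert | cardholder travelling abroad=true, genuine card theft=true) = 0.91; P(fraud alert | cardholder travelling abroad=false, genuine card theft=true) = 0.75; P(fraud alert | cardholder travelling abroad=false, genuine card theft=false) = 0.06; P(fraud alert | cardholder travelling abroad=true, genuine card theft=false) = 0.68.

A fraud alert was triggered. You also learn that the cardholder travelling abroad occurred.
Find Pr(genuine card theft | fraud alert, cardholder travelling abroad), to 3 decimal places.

Weight on genuine card theft=true, given the evidence: 0.91·0.29 = 0.263900
The normalizing constant is 0.68·0.71 + 0.91·0.29 = 0.746700
P(genuine card theft | fraud alert, cardholder travelling abroad) = 0.263900/0.746700 ≈ 0.353

Pr(genuine card theft | fraud alert, cardholder travelling abroad) ≈ 0.353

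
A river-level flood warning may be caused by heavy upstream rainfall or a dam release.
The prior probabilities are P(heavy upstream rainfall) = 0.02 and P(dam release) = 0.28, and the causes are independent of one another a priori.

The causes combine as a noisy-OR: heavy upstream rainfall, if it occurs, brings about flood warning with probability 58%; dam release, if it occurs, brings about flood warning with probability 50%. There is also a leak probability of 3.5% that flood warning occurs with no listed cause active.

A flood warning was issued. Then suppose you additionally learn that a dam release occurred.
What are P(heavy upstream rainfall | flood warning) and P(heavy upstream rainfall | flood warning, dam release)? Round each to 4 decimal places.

Under noisy-OR, P(flood warning | causes) = 1 − (1−0.035)·∏(1−qᵢ) over the active causes.
By total probability over the 4 (heavy upstream rainfall, dam release) configurations:
  P(flood warning) = 0.035×0.98×0.72 + 0.5175×0.98×0.28 + 0.5947×0.02×0.72 + 0.79735×0.02×0.28
        = 0.024696 + 0.142002 + 0.008564 + 0.004465 = 0.179727
Keeping only the heavy upstream rainfall-present terms gives 0.013029, so
  P(heavy upstream rainfall | flood warning) = 0.013029 / 0.179727 ≈ 0.0725

With the extra evidence:
Numerator (weight on configurations with heavy upstream rainfall): 0.79735*0.02 = 0.015947
Normalizer over all consistent configurations: 0.5175*0.98 + 0.79735*0.02 = 0.523097
Posterior = 0.015947 / 0.523097 ≈ 0.0305

P(heavy upstream rainfall | flood warning) ≈ 0.0725; P(heavy upstream rainfall | flood warning, dam release) ≈ 0.0305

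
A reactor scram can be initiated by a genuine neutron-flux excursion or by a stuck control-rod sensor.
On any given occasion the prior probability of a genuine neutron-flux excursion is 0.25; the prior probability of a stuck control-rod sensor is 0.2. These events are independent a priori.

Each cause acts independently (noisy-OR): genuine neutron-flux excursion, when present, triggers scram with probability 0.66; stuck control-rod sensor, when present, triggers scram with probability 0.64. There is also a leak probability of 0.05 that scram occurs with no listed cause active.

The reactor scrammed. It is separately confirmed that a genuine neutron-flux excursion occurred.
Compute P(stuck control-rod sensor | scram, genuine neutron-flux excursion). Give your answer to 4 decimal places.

Under noisy-OR, P(scram | causes) = 1 − (1−0.05)·∏(1−qᵢ) over the active causes.
For the numerator, keep only stuck control-rod sensor=true terms: 0.88372*0.2 = 0.176744
The normalizing constant is 0.677*0.8 + 0.88372*0.2 = 0.718344
Posterior = 0.176744 / 0.718344 ≈ 0.2460

P(stuck control-rod sensor | scram, genuine neutron-flux excursion) ≈ 0.2460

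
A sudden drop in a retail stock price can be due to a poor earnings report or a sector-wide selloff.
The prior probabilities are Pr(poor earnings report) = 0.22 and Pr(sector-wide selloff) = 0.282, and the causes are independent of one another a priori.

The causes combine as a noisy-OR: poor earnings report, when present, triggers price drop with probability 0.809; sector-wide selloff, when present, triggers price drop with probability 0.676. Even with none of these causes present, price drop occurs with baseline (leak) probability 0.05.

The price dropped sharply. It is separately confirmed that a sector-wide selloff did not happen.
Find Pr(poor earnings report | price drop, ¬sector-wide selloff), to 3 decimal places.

Pr(poor earnings report | price drop, ¬sector-wide selloff) ≈ 0.822

Under noisy-OR, P(price drop | causes) = 1 − (1−0.05)·∏(1−qᵢ) over the active causes.
Sum P(price drop|·) weighted by the priors over both values of poor earnings report:
  P(price drop | ¬sector-wide selloff) = 0.05×0.78 + 0.81855×0.22
        = 0.039000 + 0.180081 = 0.219081
Keeping only the poor earnings report-present terms gives 0.180081, so
  P(poor earnings report | price drop, ¬sector-wide selloff) = 0.180081 / 0.219081 ≈ 0.822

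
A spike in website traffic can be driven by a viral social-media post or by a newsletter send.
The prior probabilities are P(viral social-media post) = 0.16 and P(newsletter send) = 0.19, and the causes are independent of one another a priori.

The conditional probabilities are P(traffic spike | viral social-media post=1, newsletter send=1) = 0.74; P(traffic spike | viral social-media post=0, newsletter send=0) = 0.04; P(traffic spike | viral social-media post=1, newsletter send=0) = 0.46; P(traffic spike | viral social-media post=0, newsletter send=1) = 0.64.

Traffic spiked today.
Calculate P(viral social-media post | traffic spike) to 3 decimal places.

P(viral social-media post | traffic spike) ≈ 0.388

Enumerate the 4 (viral social-media post, newsletter send) configurations and weight by the priors:
  P(traffic spike) = 0.04×0.84×0.81 + 0.64×0.84×0.19 + 0.46×0.16×0.81 + 0.74×0.16×0.19
        = 0.027216 + 0.102144 + 0.059616 + 0.022496 = 0.211472
Configurations with viral social-media post contribute 0.082112, so
  P(viral social-media post | traffic spike) = 0.082112 / 0.211472 ≈ 0.388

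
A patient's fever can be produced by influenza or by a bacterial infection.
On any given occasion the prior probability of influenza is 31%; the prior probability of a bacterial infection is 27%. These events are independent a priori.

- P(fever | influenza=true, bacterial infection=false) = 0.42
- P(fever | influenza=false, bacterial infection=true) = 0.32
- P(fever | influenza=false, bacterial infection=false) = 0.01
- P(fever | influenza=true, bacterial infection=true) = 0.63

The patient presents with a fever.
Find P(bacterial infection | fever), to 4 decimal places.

P(fever) = 0.01·0.69·0.73 + 0.32·0.69·0.27 + 0.42·0.31·0.73 + 0.63·0.31·0.27 = 0.005037 + 0.059616 + 0.095046 + 0.052731 = 0.212430
Of this, 0.112347 comes from 0.059616 + 0.052731 (the bacterial infection=true cases).
Hence the posterior is 0.112347/0.212430 ≈ 0.5289.

P(bacterial infection | fever) ≈ 0.5289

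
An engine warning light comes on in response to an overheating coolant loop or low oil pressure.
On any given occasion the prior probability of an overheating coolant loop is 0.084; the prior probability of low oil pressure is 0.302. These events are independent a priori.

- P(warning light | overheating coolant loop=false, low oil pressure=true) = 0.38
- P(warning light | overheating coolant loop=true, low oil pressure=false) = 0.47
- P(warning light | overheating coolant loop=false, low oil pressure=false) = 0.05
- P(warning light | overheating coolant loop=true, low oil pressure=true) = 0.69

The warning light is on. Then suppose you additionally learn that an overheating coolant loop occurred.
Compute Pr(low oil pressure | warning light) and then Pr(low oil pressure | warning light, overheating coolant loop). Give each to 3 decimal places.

P(warning light) = 0.05*0.916*0.698 + 0.38*0.916*0.302 + 0.47*0.084*0.698 + 0.69*0.084*0.302 = 0.031968 + 0.105120 + 0.027557 + 0.017504 = 0.182149
Of this, 0.122624 comes from 0.105120 + 0.017504 (the low oil pressure=true cases).
So P(low oil pressure | warning light) = 0.122624/0.182149 ≈ 0.673.

Now condition on the additional information:
Enumerate both values of low oil pressure and weight by the priors:
  P(warning light | overheating coolant loop) = 0.47×0.698 + 0.69×0.302
        = 0.328060 + 0.208380 = 0.536440
Keeping only the low oil pressure-present terms gives 0.208380, so
  P(low oil pressure | warning light, overheating coolant loop) = 0.208380 / 0.536440 ≈ 0.388

Pr(low oil pressure | warning light) ≈ 0.673; Pr(low oil pressure | warning light, overheating coolant loop) ≈ 0.388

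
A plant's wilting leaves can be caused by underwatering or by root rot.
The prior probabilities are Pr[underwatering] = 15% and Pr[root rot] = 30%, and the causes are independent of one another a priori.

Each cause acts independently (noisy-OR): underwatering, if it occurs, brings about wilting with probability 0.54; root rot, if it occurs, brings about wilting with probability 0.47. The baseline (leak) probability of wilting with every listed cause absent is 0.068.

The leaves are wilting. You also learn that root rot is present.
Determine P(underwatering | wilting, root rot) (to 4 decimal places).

Under noisy-OR, P(wilting | causes) = 1 − (1−0.068)·∏(1−qᵢ) over the active causes.
Sum P(wilting|·) weighted by the priors over both values of underwatering:
  P(wilting | root rot) = 0.50604×0.85 + 0.772778×0.15
        = 0.430134 + 0.115917 = 0.546051
The terms with underwatering present sum to 0.115917, so
  P(underwatering | wilting, root rot) = 0.115917 / 0.546051 ≈ 0.2123

P(underwatering | wilting, root rot) ≈ 0.2123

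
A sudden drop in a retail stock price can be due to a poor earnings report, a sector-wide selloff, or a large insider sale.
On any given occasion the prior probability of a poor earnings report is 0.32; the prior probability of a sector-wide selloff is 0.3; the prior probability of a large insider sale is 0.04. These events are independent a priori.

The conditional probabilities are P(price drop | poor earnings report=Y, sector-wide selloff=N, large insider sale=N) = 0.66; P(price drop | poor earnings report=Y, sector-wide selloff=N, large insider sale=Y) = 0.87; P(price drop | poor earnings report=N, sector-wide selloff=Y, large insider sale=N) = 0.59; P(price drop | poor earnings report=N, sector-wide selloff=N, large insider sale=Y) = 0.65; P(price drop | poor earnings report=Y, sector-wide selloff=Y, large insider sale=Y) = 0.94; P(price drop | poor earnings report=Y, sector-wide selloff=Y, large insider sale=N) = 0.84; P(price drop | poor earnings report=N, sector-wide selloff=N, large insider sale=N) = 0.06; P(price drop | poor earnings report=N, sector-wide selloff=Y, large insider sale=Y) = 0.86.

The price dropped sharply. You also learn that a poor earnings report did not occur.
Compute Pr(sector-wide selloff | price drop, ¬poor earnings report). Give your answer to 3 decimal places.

Pr(sector-wide selloff | price drop, ¬poor earnings report) ≈ 0.755

Numerator (weight on configurations with sector-wide selloff): 0.169920 + 0.010320 = 0.180240
Normalizer over all consistent configurations: 0.06×0.7×0.96 + 0.65×0.7×0.04 + 0.59×0.3×0.96 + 0.86×0.3×0.04 = 0.238760
P(sector-wide selloff | price drop, ¬poor earnings report) = 0.180240/0.238760 ≈ 0.755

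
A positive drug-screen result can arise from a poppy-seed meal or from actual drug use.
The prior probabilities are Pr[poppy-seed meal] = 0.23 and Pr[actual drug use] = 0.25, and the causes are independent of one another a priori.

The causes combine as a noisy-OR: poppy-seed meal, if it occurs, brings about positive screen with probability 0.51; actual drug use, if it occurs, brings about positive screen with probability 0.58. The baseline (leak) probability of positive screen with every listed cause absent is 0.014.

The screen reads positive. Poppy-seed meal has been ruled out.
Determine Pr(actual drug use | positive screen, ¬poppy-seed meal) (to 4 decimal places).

Under noisy-OR, P(positive screen | causes) = 1 − (1−0.014)·∏(1−qᵢ) over the active causes.
Numerator (weight on configurations with actual drug use): 0.58588*0.25 = 0.146470
The normalizing constant is 0.014*0.75 + 0.58588*0.25 = 0.156970
P(actual drug use | positive screen, ¬poppy-seed meal) = 0.146470/0.156970 ≈ 0.9331

Pr(actual drug use | positive screen, ¬poppy-seed meal) ≈ 0.9331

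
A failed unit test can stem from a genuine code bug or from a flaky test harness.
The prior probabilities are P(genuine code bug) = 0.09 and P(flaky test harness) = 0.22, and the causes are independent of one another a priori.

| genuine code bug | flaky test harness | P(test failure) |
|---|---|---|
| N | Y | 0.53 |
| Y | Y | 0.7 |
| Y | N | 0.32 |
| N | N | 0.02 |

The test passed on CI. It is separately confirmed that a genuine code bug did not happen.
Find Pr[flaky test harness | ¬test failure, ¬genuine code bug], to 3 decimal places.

By total probability over both values of flaky test harness:
  P(¬test failure | ¬genuine code bug) = 0.98×0.78 + 0.47×0.22
        = 0.764400 + 0.103400 = 0.867800
The terms with flaky test harness present sum to 0.103400, so
  P(flaky test harness | ¬test failure, ¬genuine code bug) = 0.103400 / 0.867800 ≈ 0.119

Pr[flaky test harness | ¬test failure, ¬genuine code bug] ≈ 0.119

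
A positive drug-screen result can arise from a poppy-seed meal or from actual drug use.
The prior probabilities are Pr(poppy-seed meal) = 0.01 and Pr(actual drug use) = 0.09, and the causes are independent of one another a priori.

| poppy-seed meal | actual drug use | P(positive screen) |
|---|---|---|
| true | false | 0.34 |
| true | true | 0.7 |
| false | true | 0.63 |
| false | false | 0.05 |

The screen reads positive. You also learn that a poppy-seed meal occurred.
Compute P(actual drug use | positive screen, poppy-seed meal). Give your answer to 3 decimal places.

Enumerate both values of actual drug use and weight by the priors:
  P(positive screen | poppy-seed meal) = 0.34*0.91 + 0.7*0.09
        = 0.309400 + 0.063000 = 0.372400
Configurations with actual drug use contribute 0.063000, so
  P(actual drug use | positive screen, poppy-seed meal) = 0.063000 / 0.372400 ≈ 0.169

P(actual drug use | positive screen, poppy-seed meal) ≈ 0.169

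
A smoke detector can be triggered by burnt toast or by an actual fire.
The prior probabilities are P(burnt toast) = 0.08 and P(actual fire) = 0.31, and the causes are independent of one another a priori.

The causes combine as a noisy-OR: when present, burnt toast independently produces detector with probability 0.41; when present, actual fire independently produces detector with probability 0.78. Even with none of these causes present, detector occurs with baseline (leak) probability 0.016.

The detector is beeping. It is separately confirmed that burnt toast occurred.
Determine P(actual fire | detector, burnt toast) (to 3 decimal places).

Under noisy-OR, P(detector | causes) = 1 − (1−0.016)·∏(1−qᵢ) over the active causes.
Sum P(detector|·) weighted by the priors over both values of actual fire:
  P(detector | burnt toast) = 0.41944·0.69 + 0.872277·0.31
        = 0.289414 + 0.270406 = 0.559820
The terms with actual fire present sum to 0.270406, so
  P(actual fire | detector, burnt toast) = 0.270406 / 0.559820 ≈ 0.483

P(actual fire | detector, burnt toast) ≈ 0.483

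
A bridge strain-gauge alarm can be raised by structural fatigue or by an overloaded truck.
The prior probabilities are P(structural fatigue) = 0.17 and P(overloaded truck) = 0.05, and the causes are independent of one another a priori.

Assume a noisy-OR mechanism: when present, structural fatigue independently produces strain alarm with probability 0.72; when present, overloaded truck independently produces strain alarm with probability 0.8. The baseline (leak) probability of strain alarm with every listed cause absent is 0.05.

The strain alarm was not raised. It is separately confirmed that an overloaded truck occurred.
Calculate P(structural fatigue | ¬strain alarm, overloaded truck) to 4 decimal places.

Under noisy-OR, P(strain alarm | causes) = 1 − (1−0.05)·∏(1−qᵢ) over the active causes.
P(¬strain alarm | overloaded truck) = 0.19·0.83 + 0.0532·0.17 = 0.157700 + 0.009044 = 0.166744
Of this, 0.009044 comes from 0.0532·0.17 (the structural fatigue=true cases).
So P(structural fatigue | ¬strain alarm, overloaded truck) = 0.009044/0.166744 ≈ 0.0542.

P(structural fatigue | ¬strain alarm, overloaded truck) ≈ 0.0542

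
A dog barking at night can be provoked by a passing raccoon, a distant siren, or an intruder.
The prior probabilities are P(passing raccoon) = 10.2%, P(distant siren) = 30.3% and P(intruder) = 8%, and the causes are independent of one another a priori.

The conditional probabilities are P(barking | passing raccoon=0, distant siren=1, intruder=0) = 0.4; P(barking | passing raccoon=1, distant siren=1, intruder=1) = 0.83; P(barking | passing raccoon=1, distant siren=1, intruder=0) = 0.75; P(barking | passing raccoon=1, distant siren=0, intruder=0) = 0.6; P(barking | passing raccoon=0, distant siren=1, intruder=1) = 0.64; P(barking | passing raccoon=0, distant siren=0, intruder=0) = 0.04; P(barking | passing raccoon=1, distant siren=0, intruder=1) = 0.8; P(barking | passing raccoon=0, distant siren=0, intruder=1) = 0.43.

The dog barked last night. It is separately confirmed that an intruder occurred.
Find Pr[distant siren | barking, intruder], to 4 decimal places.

Pr[distant siren | barking, intruder] ≈ 0.3800

Sum P(barking|·) weighted by the priors over the 4 (passing raccoon, distant siren) configurations:
  P(barking | intruder) = 0.43*0.898*0.697 + 0.64*0.898*0.303 + 0.8*0.102*0.697 + 0.83*0.102*0.303
        = 0.269140 + 0.174140 + 0.056875 + 0.025652 = 0.525807
Keeping only the distant siren-present terms gives 0.199792, so
  P(distant siren | barking, intruder) = 0.199792 / 0.525807 ≈ 0.3800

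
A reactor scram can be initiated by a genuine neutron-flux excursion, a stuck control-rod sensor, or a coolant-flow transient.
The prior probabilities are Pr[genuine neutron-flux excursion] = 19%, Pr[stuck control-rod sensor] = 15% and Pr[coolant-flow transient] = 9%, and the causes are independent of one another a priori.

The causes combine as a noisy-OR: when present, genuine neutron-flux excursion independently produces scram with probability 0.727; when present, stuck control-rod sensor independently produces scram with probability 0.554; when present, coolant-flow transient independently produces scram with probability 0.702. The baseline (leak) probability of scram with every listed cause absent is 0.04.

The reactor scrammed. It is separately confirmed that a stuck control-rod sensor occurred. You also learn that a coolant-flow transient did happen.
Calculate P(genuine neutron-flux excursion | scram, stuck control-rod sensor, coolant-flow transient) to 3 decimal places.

Under noisy-OR, P(scram | causes) = 1 − (1−0.04)·∏(1−qᵢ) over the active causes.
P(scram | stuck control-rod sensor, coolant-flow transient) = 0.872408*0.81 + 0.965167*0.19 = 0.706650 + 0.183382 = 0.890032
Of this, 0.183382 comes from 0.965167*0.19 (the genuine neutron-flux excursion=true cases).
Hence the posterior is 0.183382/0.890032 ≈ 0.206.

P(genuine neutron-flux excursion | scram, stuck control-rod sensor, coolant-flow transient) ≈ 0.206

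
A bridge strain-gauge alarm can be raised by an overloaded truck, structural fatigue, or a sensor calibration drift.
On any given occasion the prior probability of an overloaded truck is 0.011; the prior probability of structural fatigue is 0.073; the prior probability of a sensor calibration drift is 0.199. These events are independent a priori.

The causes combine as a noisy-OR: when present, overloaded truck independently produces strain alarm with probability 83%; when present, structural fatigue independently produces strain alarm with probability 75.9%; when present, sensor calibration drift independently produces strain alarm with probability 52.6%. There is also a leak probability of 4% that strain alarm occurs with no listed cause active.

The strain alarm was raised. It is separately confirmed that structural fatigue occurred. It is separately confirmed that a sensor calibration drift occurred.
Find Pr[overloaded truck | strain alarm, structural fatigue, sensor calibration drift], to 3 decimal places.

Pr[overloaded truck | strain alarm, structural fatigue, sensor calibration drift] ≈ 0.012

Under noisy-OR, P(strain alarm | causes) = 1 − (1−0.04)·∏(1−qᵢ) over the active causes.
For the numerator, keep only overloaded truck=true terms: 0.981357×0.011 = 0.010795
Normalizer over all consistent configurations: 0.890335×0.989 + 0.981357×0.011 = 0.891336
Posterior = 0.010795 / 0.891336 ≈ 0.012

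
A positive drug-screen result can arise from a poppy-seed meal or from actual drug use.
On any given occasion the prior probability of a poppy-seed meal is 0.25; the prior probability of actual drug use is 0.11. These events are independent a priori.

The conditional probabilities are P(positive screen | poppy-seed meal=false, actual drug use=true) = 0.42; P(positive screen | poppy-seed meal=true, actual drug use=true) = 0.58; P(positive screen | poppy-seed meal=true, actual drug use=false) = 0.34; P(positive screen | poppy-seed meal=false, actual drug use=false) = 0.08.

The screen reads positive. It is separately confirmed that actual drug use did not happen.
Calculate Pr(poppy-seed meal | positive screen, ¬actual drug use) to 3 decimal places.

For the numerator, keep only poppy-seed meal=true terms: 0.34×0.25 = 0.085000
Normalizer over all consistent configurations: 0.08×0.75 + 0.34×0.25 = 0.145000
Posterior = 0.085000 / 0.145000 ≈ 0.586

Pr(poppy-seed meal | positive screen, ¬actual drug use) ≈ 0.586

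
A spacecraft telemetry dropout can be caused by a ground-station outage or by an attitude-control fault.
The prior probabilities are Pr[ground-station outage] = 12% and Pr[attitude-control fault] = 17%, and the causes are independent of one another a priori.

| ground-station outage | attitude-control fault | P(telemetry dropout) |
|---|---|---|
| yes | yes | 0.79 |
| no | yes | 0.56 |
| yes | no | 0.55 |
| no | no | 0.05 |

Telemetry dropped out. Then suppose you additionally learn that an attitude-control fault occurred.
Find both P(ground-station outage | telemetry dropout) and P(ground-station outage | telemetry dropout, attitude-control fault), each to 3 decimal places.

P(ground-station outage | telemetry dropout) ≈ 0.371; P(ground-station outage | telemetry dropout, attitude-control fault) ≈ 0.161

Sum P(telemetry dropout|·) weighted by the priors over the 4 (ground-station outage, attitude-control fault) configurations:
  P(telemetry dropout) = 0.05×0.88×0.83 + 0.56×0.88×0.17 + 0.55×0.12×0.83 + 0.79×0.12×0.17
        = 0.036520 + 0.083776 + 0.054780 + 0.016116 = 0.191192
Keeping only the ground-station outage-present terms gives 0.070896, so
  P(ground-station outage | telemetry dropout) = 0.070896 / 0.191192 ≈ 0.371

With the extra evidence:
For the numerator, keep only ground-station outage=true terms: 0.79*0.12 = 0.094800
Denominator P(telemetry dropout | attitude-control fault): 0.56*0.88 + 0.79*0.12 = 0.587600
P(ground-station outage | telemetry dropout, attitude-control fault) = 0.094800/0.587600 ≈ 0.161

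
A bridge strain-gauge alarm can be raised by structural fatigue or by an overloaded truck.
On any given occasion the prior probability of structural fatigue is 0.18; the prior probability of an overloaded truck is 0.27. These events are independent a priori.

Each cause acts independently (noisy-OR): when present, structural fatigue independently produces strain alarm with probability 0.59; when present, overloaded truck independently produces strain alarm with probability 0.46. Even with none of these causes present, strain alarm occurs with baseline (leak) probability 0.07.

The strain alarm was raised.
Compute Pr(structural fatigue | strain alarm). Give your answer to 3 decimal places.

Pr(structural fatigue | strain alarm) ≈ 0.441

Under noisy-OR, P(strain alarm | causes) = 1 − (1−0.07)·∏(1−qᵢ) over the active causes.
P(strain alarm) = 0.07×0.82×0.73 + 0.4978×0.82×0.27 + 0.6187×0.18×0.73 + 0.794098×0.18×0.27 = 0.041902 + 0.110213 + 0.081297 + 0.038593 = 0.272005
Restricting to configurations with structural fatigue present: 0.081297 + 0.038593 = 0.119890.
So P(structural fatigue | strain alarm) = 0.119890/0.272005 ≈ 0.441.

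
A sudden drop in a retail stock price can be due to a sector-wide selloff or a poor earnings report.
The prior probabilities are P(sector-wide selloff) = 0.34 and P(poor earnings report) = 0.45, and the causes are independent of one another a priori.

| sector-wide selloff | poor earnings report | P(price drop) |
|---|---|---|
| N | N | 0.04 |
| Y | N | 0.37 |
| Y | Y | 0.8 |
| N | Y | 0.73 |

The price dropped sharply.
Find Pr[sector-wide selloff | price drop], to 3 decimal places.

Sum P(price drop|·) weighted by the priors over the 4 (sector-wide selloff, poor earnings report) configurations:
  P(price drop) = 0.04·0.66·0.55 + 0.73·0.66·0.45 + 0.37·0.34·0.55 + 0.8·0.34·0.45
        = 0.014520 + 0.216810 + 0.069190 + 0.122400 = 0.422920
Keeping only the sector-wide selloff-present terms gives 0.191590, so
  P(sector-wide selloff | price drop) = 0.191590 / 0.422920 ≈ 0.453

Pr[sector-wide selloff | price drop] ≈ 0.453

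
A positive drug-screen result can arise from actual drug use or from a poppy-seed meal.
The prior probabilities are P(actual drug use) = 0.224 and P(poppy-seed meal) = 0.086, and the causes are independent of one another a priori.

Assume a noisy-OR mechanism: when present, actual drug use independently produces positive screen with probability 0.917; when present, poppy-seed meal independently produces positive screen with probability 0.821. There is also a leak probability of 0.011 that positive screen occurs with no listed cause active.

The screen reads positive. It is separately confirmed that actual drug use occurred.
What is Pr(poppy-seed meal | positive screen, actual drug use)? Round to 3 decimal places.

Under noisy-OR, P(positive screen | causes) = 1 − (1−0.011)·∏(1−qᵢ) over the active causes.
P(positive screen | actual drug use) = 0.917913*0.914 + 0.985306*0.086 = 0.838972 + 0.084736 = 0.923708
The poppy-seed meal-present share is 0.985306*0.086 = 0.084736.
So P(poppy-seed meal | positive screen, actual drug use) = 0.084736/0.923708 ≈ 0.092.

Pr(poppy-seed meal | positive screen, actual drug use) ≈ 0.092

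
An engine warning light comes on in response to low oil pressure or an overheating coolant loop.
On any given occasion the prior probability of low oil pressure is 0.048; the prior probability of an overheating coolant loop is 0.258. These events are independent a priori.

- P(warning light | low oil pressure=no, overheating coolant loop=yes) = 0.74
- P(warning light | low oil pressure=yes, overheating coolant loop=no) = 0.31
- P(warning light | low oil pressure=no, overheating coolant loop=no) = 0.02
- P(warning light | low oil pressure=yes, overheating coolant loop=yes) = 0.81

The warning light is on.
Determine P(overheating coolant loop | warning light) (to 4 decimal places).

By total probability over the 4 (low oil pressure, overheating coolant loop) configurations:
  P(warning light) = 0.02·0.952·0.742 + 0.74·0.952·0.258 + 0.31·0.048·0.742 + 0.81·0.048·0.258
        = 0.014128 + 0.181756 + 0.011041 + 0.010031 = 0.216956
The terms with overheating coolant loop present sum to 0.191787, so
  P(overheating coolant loop | warning light) = 0.191787 / 0.216956 ≈ 0.8840

P(overheating coolant loop | warning light) ≈ 0.8840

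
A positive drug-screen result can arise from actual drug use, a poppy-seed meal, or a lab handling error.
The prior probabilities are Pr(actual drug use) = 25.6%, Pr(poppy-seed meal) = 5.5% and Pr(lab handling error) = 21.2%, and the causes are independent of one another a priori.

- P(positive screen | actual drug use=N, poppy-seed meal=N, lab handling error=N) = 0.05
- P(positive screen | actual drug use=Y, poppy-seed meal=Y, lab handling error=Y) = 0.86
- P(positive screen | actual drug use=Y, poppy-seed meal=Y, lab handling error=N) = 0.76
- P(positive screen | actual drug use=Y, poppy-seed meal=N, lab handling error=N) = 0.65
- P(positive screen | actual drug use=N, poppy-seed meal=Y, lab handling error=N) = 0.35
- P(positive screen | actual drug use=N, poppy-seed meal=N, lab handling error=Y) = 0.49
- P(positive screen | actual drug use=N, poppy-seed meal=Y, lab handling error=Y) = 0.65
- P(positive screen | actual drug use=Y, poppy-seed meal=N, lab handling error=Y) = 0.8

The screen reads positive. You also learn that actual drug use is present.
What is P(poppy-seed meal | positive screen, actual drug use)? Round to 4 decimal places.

Sum P(positive screen|·) weighted by the priors over the 4 (poppy-seed meal, lab handling error) configurations:
  P(positive screen | actual drug use) = 0.65·0.945·0.788 + 0.8·0.945·0.212 + 0.76·0.055·0.788 + 0.86·0.055·0.212
        = 0.484029 + 0.160272 + 0.032938 + 0.010028 = 0.687267
Configurations with poppy-seed meal contribute 0.042966, so
  P(poppy-seed meal | positive screen, actual drug use) = 0.042966 / 0.687267 ≈ 0.0625

P(poppy-seed meal | positive screen, actual drug use) ≈ 0.0625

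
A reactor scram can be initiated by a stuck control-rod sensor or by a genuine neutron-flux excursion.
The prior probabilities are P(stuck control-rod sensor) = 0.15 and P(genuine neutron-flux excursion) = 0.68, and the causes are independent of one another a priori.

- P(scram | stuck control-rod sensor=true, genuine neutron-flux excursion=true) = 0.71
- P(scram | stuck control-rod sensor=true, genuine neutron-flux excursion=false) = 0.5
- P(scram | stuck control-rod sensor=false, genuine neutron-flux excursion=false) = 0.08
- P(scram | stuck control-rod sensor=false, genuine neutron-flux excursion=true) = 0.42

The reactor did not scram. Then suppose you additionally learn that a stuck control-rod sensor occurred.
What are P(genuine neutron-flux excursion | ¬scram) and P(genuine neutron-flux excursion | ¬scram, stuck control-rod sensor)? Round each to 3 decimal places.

P(¬scram) = 0.92·0.85·0.32 + 0.58·0.85·0.68 + 0.5·0.15·0.32 + 0.29·0.15·0.68 = 0.250240 + 0.335240 + 0.024000 + 0.029580 = 0.639060
The genuine neutron-flux excursion-present share is 0.335240 + 0.029580 = 0.364820.
So P(genuine neutron-flux excursion | ¬scram) = 0.364820/0.639060 ≈ 0.571.

With the extra evidence:
For the numerator, keep only genuine neutron-flux excursion=true terms: 0.29×0.68 = 0.197200
Denominator P(¬scram | stuck control-rod sensor): 0.5×0.32 + 0.29×0.68 = 0.357200
P(genuine neutron-flux excursion | ¬scram, stuck control-rod sensor) = 0.197200/0.357200 ≈ 0.552

P(genuine neutron-flux excursion | ¬scram) ≈ 0.571; P(genuine neutron-flux excursion | ¬scram, stuck control-rod sensor) ≈ 0.552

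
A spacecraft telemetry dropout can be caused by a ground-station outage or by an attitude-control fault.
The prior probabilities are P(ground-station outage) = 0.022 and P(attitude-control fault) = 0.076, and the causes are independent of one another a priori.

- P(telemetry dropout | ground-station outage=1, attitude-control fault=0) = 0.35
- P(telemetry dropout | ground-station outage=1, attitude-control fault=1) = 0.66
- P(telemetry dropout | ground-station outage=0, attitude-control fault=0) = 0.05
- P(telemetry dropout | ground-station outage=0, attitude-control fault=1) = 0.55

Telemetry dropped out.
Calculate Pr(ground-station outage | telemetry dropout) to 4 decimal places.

For the numerator, keep only ground-station outage=true terms: 0.007115 + 0.001104 = 0.008219
The normalizing constant is 0.05*0.978*0.924 + 0.55*0.978*0.076 + 0.35*0.022*0.924 + 0.66*0.022*0.076 = 0.094283
P(ground-station outage | telemetry dropout) = 0.008219/0.094283 ≈ 0.0872

Pr(ground-station outage | telemetry dropout) ≈ 0.0872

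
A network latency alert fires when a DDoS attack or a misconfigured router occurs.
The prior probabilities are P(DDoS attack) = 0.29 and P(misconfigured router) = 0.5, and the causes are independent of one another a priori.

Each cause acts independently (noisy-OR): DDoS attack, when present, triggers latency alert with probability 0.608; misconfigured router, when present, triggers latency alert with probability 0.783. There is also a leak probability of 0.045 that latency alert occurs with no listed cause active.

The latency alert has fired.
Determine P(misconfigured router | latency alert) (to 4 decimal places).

P(misconfigured router | latency alert) ≈ 0.7954

Under noisy-OR, P(latency alert | causes) = 1 − (1−0.045)·∏(1−qᵢ) over the active causes.
Numerator (weight on configurations with misconfigured router): 0.281432 + 0.133221 = 0.414653
Denominator P(latency alert): 0.045·0.71·0.5 + 0.792765·0.71·0.5 + 0.62564·0.29·0.5 + 0.918764·0.29·0.5 = 0.521346
Posterior = 0.414653 / 0.521346 ≈ 0.7954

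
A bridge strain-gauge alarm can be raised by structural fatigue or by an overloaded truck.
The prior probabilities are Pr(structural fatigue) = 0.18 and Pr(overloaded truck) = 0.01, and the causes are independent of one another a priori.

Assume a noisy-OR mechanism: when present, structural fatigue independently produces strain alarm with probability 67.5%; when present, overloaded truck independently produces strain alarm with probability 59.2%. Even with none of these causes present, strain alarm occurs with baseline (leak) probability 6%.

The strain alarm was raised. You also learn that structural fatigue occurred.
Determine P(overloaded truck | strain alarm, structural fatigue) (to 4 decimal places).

P(overloaded truck | strain alarm, structural fatigue) ≈ 0.0126

Under noisy-OR, P(strain alarm | causes) = 1 − (1−0.06)·∏(1−qᵢ) over the active causes.
Sum P(strain alarm|·) weighted by the priors over both values of overloaded truck:
  P(strain alarm | structural fatigue) = 0.6945·0.99 + 0.875356·0.01
        = 0.687555 + 0.008754 = 0.696309
Keeping only the overloaded truck-present terms gives 0.008754, so
  P(overloaded truck | strain alarm, structural fatigue) = 0.008754 / 0.696309 ≈ 0.0126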